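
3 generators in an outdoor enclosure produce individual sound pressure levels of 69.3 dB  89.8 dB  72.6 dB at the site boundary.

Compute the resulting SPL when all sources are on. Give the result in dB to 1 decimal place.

89.9 dB

Converting to relative power and adding: 10^(69.3/10) + 10^(89.8/10) + 10^(72.6/10) = 9.817e+08.
Back to dB: 10·log₁₀ Σ = 89.9 dB.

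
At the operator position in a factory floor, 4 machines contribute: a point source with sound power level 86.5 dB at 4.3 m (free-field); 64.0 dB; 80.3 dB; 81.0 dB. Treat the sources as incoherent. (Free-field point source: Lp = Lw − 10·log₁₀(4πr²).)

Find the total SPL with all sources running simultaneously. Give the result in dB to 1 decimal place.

83.8 dB

Source at 4.3 m: Lp = 86.5 − 10·log₁₀(4π·4.3²) = 86.5 − 10·log₁₀(232.352) = 62.8 dB.
Sum in the linear (power) domain: Σ 10^(Lᵢ/10) = 10^(62.8/10) + 10^(64.0/10) + 10^(80.3/10) + 10^(81.0/10) = 2.375e+08.
Back to dB: 10·log₁₀ Σ = 83.8 dB.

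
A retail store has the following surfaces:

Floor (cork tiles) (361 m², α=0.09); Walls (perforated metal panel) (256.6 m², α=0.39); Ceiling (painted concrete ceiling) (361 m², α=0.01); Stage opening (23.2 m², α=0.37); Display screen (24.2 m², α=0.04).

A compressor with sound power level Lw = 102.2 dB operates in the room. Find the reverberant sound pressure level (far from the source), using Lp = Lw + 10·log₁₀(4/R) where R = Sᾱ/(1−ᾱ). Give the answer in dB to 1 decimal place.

85.9 dB

A = 145.726 sabins; S = 1026.0 m².
ᾱ = 145.726/1026.0 = 0.1420; R = Sᾱ/(1−ᾱ) = 145.726/(1−0.1420) = 169.844 m².
Lp = 102.2 + 10·log₁₀(4/169.844) = 102.2 + (-16.28) = 85.9 dB.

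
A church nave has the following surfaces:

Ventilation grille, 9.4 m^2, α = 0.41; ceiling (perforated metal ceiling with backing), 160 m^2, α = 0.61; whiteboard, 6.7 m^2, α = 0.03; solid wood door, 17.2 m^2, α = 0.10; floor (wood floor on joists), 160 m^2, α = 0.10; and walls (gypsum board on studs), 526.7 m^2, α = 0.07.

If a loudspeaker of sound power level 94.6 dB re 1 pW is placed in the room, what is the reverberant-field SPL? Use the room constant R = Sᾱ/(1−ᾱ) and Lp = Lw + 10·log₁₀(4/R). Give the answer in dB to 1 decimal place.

Σ(Sᵢαᵢ) = 9.4·0.41 + 160·0.61 + 6.7·0.03 + 17.2·0.10 + 160·0.10 + 526.7·0.07 = 156.244; total area S = 880.0 m^2.
ᾱ = 0.1776, so room constant R = A/(1−ᾱ) = 189.985 m^2.
Lp = 94.6 + 10·log₁₀(4/189.985) = 94.6 + (-16.77) = 77.8 dB.

77.8 dB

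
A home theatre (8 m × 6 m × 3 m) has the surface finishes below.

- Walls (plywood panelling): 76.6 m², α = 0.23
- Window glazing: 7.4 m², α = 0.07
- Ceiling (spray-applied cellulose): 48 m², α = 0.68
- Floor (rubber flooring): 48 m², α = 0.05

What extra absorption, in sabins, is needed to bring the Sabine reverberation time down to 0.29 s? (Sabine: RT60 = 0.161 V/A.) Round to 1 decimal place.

Total absorption A₁ = 76.6*0.23 + 7.4*0.07 + 48*0.68 + 48*0.05
  = 17.618 + 0.518 + 32.640 + 2.400 = 53.176 m² sabins.
V = 144 m³. Required absorption A₂ = 0.161 × 144 / 0.29 = 79.945 sabins.
Additional absorption ΔA = 79.945 − 53.176 = 26.8 sabins.

26.8 sabins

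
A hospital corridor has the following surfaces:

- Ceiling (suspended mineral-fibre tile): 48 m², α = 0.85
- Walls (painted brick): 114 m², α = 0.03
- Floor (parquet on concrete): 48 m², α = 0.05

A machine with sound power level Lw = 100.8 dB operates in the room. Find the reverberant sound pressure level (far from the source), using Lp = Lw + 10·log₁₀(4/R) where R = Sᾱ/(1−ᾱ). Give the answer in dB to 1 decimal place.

89.0 dB

A = 46.620 sabins; S = 210.0 m².
ᾱ = 0.2220, so room constant R = A/(1−ᾱ) = 59.923 m².
Lp = 100.8 + 10·log₁₀(4/59.923) = 100.8 + (-11.76) = 89.0 dB.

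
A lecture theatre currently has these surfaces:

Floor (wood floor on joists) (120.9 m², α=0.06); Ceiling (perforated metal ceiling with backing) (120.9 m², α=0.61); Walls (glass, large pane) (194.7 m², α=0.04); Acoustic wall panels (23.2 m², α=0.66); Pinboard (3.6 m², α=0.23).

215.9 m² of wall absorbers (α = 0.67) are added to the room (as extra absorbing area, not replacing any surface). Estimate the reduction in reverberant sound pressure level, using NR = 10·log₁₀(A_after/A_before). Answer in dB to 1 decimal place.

A_before = Σ Sᵢαᵢ = 120.9×0.06 + 120.9×0.61 + 194.7×0.04 + 23.2×0.66 + 3.6×0.23 = 104.931 sabins.
Treatment contributes 215.9·0.67 = 144.653 sabins.
A_after = 104.931 + 144.653 = 249.584 sabins.
Reduction = 10 log₁₀(A_after/A_before) = 10 log₁₀(2.3786) = 3.8 dB.

3.8 dB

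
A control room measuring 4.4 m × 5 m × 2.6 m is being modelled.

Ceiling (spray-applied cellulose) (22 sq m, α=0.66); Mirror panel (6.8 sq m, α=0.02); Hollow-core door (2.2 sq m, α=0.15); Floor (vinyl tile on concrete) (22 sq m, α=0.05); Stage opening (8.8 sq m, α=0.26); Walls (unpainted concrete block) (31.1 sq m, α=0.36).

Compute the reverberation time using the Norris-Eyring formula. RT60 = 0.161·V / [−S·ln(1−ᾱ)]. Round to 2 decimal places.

Total surface area S = 22 + 6.8 + 2.2 + 22 + 8.8 + 31.1 = 92.9 sq m.
Σ(Sᵢαᵢ) = 22·0.66 + 6.8·0.02 + 2.2·0.15 + 22·0.05 + 8.8·0.26 + 31.1·0.36 = 29.570.
ᾱ = 29.570 / 92.9 = 0.3183.
Eyring denominator: −S ln(1−ᾱ) = 35.596.
V = 4.4 × 5 × 2.6 = 57.2 m³.
T = 0.161·V/[−S·ln(1−ᾱ)] = 0.161·57.2/35.596 = 0.26 s.

0.26 s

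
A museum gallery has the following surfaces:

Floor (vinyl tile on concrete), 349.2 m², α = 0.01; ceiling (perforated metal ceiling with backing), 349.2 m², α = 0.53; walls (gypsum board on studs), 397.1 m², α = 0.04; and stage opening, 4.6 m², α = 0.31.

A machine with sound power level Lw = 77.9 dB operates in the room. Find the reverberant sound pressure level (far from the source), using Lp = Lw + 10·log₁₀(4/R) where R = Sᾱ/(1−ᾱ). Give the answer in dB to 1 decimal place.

Σ(Sᵢαᵢ) = 349.2·0.01 + 349.2·0.53 + 397.1·0.04 + 4.6·0.31 = 205.878; total area S = 1100.1 m².
ᾱ = 0.1871, so room constant R = A/(1−ᾱ) = 253.264 m².
Lp = Lw + 10 log₁₀(4/R) = 77.9 -18.02 = 59.9 dB.

59.9 dB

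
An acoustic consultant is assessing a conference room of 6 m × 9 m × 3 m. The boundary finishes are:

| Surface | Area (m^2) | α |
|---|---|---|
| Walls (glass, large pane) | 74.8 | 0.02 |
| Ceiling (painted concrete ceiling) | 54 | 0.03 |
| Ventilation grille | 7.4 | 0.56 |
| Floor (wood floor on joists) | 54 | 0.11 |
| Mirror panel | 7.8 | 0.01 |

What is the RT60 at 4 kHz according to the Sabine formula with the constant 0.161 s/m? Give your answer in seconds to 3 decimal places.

1.964 seconds

A = Σ Sᵢαᵢ = 74.8·0.02 + 54·0.03 + 7.4·0.56 + 54·0.11 + 7.8·0.01 = 13.278 sabins.
Room volume: 162 m³.
T = 0.161 V/A = 0.161·162/13.278 = 1.964 s.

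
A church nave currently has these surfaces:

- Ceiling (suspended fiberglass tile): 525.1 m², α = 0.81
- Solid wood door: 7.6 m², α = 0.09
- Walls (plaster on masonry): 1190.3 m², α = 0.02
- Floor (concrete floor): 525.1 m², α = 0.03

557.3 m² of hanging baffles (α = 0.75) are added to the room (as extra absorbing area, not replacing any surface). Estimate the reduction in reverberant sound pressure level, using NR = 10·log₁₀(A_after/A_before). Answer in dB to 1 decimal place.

Total absorption A_before = 525.1·0.81 + 7.6·0.09 + 1190.3·0.02 + 525.1·0.03
  = 425.331 + 0.684 + 23.806 + 15.753 = 465.574 m² sabins.
Treatment contributes 557.3·0.75 = 417.975 sabins.
A_after = 465.574 + 417.975 = 883.549 sabins.
Reduction = 10 log₁₀(A_after/A_before) = 10 log₁₀(1.8978) = 2.8 dB.

2.8 dB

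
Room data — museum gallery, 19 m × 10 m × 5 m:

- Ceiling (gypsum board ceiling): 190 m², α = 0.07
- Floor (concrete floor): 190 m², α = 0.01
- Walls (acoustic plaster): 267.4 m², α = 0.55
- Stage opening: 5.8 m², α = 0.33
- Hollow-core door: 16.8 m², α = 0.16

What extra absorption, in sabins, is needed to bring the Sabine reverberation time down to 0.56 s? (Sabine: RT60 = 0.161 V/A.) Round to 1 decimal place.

Equivalent absorption area: A₁ = 190*0.07 + 190*0.01 + 267.4*0.55 + 5.8*0.33 + 16.8*0.16 = 166.872 m².
Target A₂ = 0.161·950/0.56 = 273.125 sabins (V = 950 m³).
ΔA = A₂ − A₁ = 273.125 − 166.872 = 106.3 sabins.

106.3 sabins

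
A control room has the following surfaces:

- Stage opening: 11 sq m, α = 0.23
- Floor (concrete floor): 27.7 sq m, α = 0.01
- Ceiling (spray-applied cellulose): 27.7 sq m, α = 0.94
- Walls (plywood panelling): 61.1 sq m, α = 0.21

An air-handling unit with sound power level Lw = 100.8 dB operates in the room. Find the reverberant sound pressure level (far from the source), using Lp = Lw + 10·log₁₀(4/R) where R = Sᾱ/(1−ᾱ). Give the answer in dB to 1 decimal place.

Σ(Sᵢαᵢ) = 11·0.23 + 27.7·0.01 + 27.7·0.94 + 61.1·0.21 = 41.676; total area S = 127.5 sq m.
ᾱ = 0.3269, so room constant R = A/(1−ᾱ) = 61.917 sq m.
Lp = Lw + 10 log₁₀(4/R) = 100.8 -11.90 = 88.9 dB.

88.9 dB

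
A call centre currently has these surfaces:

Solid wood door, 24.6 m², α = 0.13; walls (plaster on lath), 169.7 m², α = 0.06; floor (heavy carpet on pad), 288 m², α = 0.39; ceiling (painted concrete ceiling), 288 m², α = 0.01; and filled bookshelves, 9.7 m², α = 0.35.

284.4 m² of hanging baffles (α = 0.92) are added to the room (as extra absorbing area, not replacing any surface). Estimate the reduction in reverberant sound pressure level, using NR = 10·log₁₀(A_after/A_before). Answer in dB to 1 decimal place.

Summing Sᵢαᵢ: 3.198 + 10.182 + 112.320 + 2.880 + 3.395 → A_before = 131.975 sabins.
Added absorption = 284.4 × 0.92 = 261.648 sabins.
A_after = 131.975 + 261.648 = 393.623 sabins.
Reduction = 10 log₁₀(A_after/A_before) = 10 log₁₀(2.9826) = 4.7 dB.

4.7 dB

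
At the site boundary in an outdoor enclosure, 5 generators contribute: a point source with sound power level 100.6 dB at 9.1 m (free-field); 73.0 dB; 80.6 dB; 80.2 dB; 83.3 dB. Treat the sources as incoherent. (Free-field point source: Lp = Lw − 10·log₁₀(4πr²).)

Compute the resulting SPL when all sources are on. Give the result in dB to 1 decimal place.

Source at 9.1 m: Lp = 100.6 − 10·log₁₀(4π·9.1²) = 100.6 − 10·log₁₀(1040.621) = 70.4 dB.
Σ 10^(Lᵢ/10) = 4.642e+08.
Back to dB: 10·log₁₀ Σ = 86.7 dB.

86.7 dB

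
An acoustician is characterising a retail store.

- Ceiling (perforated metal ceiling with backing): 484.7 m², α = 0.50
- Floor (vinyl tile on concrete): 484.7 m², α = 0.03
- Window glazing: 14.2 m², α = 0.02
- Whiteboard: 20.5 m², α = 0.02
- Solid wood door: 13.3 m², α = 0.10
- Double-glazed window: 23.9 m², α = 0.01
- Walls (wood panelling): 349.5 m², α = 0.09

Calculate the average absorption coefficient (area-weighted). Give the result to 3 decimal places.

Total surface area S = 1390.8 m².
A = 484.7*0.50 + 484.7*0.03 + 14.2*0.02 + 20.5*0.02 + 13.3*0.10 + 23.9*0.01 + 349.5*0.09 = 290.609 sabins.
ᾱ = A/S = 0.209.

0.209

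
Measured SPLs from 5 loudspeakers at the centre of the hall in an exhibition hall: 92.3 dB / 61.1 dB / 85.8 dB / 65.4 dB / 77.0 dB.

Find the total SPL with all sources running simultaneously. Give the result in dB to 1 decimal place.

Converting to relative power and adding: 10^(92.3/10) + 10^(61.1/10) + 10^(85.8/10) + 10^(65.4/10) + 10^(77.0/10) = 2.133e+09.
L_total = 10·log₁₀(2.133e+09) = 93.3 dB.

93.3 dB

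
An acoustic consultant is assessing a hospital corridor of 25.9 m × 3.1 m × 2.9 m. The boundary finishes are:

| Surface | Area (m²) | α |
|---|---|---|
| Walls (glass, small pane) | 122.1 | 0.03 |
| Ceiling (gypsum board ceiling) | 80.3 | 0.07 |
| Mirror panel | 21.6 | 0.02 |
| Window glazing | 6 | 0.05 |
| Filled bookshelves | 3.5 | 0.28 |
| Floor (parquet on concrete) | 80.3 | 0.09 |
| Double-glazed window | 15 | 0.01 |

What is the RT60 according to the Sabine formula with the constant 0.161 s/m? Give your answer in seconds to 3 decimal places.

2.040 seconds

A = Σ Sᵢαᵢ = 122.1×0.03 + 80.3×0.07 + 21.6×0.02 + 6×0.05 + 3.5×0.28 + 80.3×0.09 + 15×0.01 = 18.373 sabins.
Room volume: 232.841 m³.
Sabine: RT60 = 0.161 × 232.841 / 18.373 = 2.040 s.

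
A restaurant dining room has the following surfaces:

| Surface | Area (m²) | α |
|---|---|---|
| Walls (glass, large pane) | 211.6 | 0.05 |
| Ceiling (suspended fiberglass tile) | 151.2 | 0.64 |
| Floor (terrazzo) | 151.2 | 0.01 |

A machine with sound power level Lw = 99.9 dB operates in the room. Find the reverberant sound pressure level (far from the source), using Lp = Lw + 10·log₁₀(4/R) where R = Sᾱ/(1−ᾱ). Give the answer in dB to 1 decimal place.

Σ(Sᵢαᵢ) = 211.6×0.05 + 151.2×0.64 + 151.2×0.01 = 108.860; total area S = 514.0 m².
ᾱ = 0.2118, so room constant R = A/(1−ᾱ) = 138.112 m².
Lp = 99.9 + 10·log₁₀(4/138.112) = 99.9 + (-15.38) = 84.5 dB.

84.5 dB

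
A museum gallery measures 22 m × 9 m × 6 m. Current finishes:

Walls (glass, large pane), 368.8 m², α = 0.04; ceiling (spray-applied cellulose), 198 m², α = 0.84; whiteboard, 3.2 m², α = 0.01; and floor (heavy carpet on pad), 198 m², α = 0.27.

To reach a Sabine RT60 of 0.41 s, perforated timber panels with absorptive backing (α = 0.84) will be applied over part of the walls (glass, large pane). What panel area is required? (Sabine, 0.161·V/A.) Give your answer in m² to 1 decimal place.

289.9

Summing Sᵢαᵢ: 14.752 + 166.320 + 0.032 + 53.460 → A₁ = 234.564 sabins.
Required A₂ = 0.161·1188/0.41 = 466.507 sabins.
ΔA needed = 466.507 − 234.564 = 231.943 sabins.
Each m² of panel replacing the walls (glass, large pane) adds (0.84 − 0.04) = 0.80 sabins.
Panel area = 231.943 / 0.80 = 289.9 m².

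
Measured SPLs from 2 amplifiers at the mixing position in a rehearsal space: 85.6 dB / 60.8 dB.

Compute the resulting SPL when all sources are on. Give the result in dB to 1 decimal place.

Converting to relative power and adding: 10^(85.6/10) + 10^(60.8/10) = 3.643e+08.
L_total = 10·log₁₀(3.643e+08) = 85.6 dB.

85.6 dB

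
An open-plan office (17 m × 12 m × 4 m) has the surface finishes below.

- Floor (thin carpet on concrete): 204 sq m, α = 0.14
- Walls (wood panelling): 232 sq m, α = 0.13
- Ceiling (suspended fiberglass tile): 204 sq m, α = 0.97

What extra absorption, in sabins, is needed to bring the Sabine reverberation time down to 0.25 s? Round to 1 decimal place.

Equivalent absorption area: A₁ = 204*0.14 + 232*0.13 + 204*0.97 = 256.600 sq m.
For T = 0.25 s, need A₂ = 0.161·V/T = 0.161·816/0.25 = 525.504 sabins.
Shortfall: 525.504 − 256.600 = 268.9 sabins.

268.9 sabins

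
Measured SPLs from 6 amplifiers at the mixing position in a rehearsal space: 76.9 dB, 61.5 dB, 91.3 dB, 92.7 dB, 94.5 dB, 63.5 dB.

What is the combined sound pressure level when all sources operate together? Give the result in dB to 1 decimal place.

Σ 10^(Lᵢ/10) = 6.082e+09.
Back to dB: 10·log₁₀ Σ = 97.8 dB.

97.8 dB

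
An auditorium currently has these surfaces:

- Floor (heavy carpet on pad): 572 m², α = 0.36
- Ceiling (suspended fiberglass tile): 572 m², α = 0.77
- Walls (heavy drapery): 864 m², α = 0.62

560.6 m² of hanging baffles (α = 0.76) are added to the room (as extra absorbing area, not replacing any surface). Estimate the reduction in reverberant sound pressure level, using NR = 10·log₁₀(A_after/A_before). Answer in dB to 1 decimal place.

1.3 dB

A_before = Σ Sᵢαᵢ = 572*0.36 + 572*0.77 + 864*0.62 = 1182.040 sabins.
Treatment contributes 560.6·0.76 = 426.056 sabins.
New total A_after = 1608.096 sabins.
Reduction = 10 log₁₀(A_after/A_before) = 10 log₁₀(1.3604) = 1.3 dB.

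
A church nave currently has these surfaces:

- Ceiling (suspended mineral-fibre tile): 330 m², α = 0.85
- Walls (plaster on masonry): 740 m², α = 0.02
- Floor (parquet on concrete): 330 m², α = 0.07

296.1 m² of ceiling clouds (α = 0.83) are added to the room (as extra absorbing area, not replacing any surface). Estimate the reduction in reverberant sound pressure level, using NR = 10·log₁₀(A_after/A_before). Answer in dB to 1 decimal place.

Summing Sᵢαᵢ: 280.500 + 14.800 + 23.100 → A_before = 318.400 sabins.
Added absorption = 296.1 × 0.83 = 245.763 sabins.
New total A_after = 564.163 sabins.
Reduction = 10 log₁₀(A_after/A_before) = 10 log₁₀(1.7719) = 2.5 dB.

2.5 dB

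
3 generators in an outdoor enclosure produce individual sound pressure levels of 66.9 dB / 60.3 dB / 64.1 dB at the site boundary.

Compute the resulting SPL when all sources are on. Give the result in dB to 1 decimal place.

69.3 dB

Converting to relative power and adding: 10^(66.9/10) + 10^(60.3/10) + 10^(64.1/10) = 8.54e+06.
Combined level = 10 log₁₀(8.54e+06) = 69.3 dB.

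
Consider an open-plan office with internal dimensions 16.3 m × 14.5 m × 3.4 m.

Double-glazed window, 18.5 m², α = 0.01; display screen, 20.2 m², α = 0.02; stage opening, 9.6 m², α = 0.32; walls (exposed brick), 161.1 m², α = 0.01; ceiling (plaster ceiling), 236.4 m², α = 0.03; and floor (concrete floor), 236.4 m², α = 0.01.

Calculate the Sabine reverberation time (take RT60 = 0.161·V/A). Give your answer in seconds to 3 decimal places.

A = Σ Sᵢαᵢ = 18.5·0.01 + 20.2·0.02 + 9.6·0.32 + 161.1·0.01 + 236.4·0.03 + 236.4·0.01 = 14.728 sabins.
Room volume: 803.59 m³.
T = 0.161 V/A = 0.161·803.59/14.728 = 8.784 s.

8.784 s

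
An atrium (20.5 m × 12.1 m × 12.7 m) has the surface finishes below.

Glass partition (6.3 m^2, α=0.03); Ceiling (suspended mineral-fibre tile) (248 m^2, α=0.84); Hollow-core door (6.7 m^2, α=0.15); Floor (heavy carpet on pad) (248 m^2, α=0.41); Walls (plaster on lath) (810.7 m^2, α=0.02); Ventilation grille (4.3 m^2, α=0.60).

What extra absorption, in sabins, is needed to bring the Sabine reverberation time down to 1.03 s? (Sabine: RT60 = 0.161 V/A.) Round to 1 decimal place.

A₁ = Σ Sᵢαᵢ = 6.3*0.03 + 248*0.84 + 6.7*0.15 + 248*0.41 + 810.7*0.02 + 4.3*0.60 = 329.988 sabins.
V = 3150.235 m³. Required absorption A₂ = 0.161 × 3150.235 / 1.03 = 492.415 sabins.
ΔA = A₂ − A₁ = 492.415 − 329.988 = 162.4 sabins.

162.4 sabins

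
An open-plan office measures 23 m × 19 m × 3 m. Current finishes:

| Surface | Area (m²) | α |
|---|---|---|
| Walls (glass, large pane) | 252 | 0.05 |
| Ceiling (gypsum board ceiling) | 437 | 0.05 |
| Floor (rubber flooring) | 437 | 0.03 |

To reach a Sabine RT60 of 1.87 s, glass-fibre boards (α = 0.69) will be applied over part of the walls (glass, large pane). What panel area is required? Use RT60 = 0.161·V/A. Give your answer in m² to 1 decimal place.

Equivalent absorption area: A₁ = 252*0.05 + 437*0.05 + 437*0.03 = 47.560 m².
V = 1311 m³. Target absorption A₂ = 0.161 × 1311 / 1.87 = 112.872 sabins.
Absorption to add: 112.872 − 47.560 = 65.312 sabins.
Each m² of panel replacing the walls (glass, large pane) adds (0.69 − 0.05) = 0.64 sabins.
Area = ΔA/Δα = 65.312/0.64 = 102.1 m².

102.1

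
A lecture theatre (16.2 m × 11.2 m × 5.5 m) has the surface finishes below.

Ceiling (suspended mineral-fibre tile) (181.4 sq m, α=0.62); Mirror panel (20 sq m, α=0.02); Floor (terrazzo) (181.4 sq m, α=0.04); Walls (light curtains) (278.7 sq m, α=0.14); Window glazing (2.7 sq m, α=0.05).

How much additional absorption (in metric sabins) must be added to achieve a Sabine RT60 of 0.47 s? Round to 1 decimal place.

182.6 sabins

Equivalent absorption area: A₁ = 181.4*0.62 + 20*0.02 + 181.4*0.04 + 278.7*0.14 + 2.7*0.05 = 159.277 sq m.
Target A₂ = 0.161·997.92/0.47 = 341.841 sabins (V = 997.92 m³).
ΔA = A₂ − A₁ = 341.841 − 159.277 = 182.6 sabins.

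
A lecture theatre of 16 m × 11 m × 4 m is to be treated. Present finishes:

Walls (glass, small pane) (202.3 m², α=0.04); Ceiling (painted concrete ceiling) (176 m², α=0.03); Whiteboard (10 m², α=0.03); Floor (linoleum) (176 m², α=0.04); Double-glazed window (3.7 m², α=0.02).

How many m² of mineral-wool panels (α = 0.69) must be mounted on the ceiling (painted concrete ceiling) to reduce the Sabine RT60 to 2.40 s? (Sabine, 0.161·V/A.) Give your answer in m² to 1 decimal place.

40.1

Equivalent absorption area: A₁ = 202.3×0.04 + 176×0.03 + 10×0.03 + 176×0.04 + 3.7×0.02 = 20.786 m².
Required A₂ = 0.161·704/2.40 = 47.227 sabins.
ΔA needed = 47.227 − 20.786 = 26.441 sabins.
Each m² of panel replacing the ceiling (painted concrete ceiling) adds (0.69 − 0.03) = 0.66 sabins.
Area = ΔA/Δα = 26.441/0.66 = 40.1 m².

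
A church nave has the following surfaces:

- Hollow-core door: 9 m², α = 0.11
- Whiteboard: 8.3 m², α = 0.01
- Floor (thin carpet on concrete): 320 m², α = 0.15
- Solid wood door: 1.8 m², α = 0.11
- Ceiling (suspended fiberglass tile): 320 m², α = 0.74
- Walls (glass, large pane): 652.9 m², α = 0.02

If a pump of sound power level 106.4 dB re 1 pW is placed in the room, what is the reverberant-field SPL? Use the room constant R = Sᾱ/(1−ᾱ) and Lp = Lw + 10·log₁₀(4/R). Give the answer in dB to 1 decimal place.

Σ(Sᵢαᵢ) = 9×0.11 + 8.3×0.01 + 320×0.15 + 1.8×0.11 + 320×0.74 + 652.9×0.02 = 299.129; total area S = 1312.0 m².
ᾱ = 0.2280, so room constant R = A/(1−ᾱ) = 387.473 m².
Lp = Lw + 10 log₁₀(4/R) = 106.4 -19.86 = 86.5 dB.

86.5 dB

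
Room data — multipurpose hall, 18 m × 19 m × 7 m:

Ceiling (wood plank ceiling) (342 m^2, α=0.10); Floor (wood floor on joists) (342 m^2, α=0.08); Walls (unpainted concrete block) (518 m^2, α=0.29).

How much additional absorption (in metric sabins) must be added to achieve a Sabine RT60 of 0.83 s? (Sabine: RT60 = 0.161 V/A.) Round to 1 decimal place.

252.6 sabins

A₁ = Σ Sᵢαᵢ = 342·0.10 + 342·0.08 + 518·0.29 = 211.780 sabins.
Target A₂ = 0.161·2394/0.83 = 464.378 sabins (V = 2394 m³).
ΔA = A₂ − A₁ = 464.378 − 211.780 = 252.6 sabins.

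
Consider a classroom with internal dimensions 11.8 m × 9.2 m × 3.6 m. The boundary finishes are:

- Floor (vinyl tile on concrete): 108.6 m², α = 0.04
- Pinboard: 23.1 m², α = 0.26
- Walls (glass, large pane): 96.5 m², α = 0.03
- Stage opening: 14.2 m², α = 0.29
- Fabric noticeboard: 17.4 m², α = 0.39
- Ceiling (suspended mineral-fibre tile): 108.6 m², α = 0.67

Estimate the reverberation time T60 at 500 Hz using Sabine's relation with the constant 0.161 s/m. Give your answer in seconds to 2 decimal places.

Total absorption A = 108.6×0.04 + 23.1×0.26 + 96.5×0.03 + 14.2×0.29 + 17.4×0.39 + 108.6×0.67
  = 4.344 + 6.006 + 2.895 + 4.118 + 6.786 + 72.762 = 96.911 m² sabins.
Volume V = 11.8 × 9.2 × 3.6 = 390.816 m³.
RT60 = 0.161 · V / A = 0.161 × 390.816 / 96.911 = 0.65 s.

0.65 seconds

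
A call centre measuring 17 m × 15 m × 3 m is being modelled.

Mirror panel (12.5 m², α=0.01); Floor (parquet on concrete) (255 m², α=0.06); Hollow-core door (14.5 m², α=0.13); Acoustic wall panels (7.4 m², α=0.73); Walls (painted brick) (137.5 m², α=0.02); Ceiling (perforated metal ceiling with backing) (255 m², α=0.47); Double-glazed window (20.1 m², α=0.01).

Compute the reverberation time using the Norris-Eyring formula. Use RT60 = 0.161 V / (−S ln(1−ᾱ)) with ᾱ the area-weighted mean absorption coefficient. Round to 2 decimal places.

S = Σ Sᵢ = 702.0 m².
Σ(Sᵢαᵢ) = 12.5·0.01 + 255·0.06 + 14.5·0.13 + 7.4·0.73 + 137.5·0.02 + 255·0.47 + 20.1·0.01 = 145.513.
Mean coefficient ᾱ = A/S = 0.2073.
Eyring denominator: −S ln(1−ᾱ) = 163.082.
V = 17 × 15 × 3 = 765 m³.
RT60 = 0.161 × 765 / 163.082 = 0.76 s.

0.76 seconds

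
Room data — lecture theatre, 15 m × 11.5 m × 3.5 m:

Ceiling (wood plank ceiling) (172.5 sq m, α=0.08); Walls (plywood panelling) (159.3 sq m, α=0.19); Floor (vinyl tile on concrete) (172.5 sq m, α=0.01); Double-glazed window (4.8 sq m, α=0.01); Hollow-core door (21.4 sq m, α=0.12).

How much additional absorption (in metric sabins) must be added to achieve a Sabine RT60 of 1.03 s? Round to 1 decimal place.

46.0 sabins

A₁ = Σ Sᵢαᵢ = 172.5*0.08 + 159.3*0.19 + 172.5*0.01 + 4.8*0.01 + 21.4*0.12 = 48.408 sabins.
For T = 1.03 s, need A₂ = 0.161·V/T = 0.161·603.75/1.03 = 94.373 sabins.
Additional absorption ΔA = 94.373 − 48.408 = 46.0 sabins.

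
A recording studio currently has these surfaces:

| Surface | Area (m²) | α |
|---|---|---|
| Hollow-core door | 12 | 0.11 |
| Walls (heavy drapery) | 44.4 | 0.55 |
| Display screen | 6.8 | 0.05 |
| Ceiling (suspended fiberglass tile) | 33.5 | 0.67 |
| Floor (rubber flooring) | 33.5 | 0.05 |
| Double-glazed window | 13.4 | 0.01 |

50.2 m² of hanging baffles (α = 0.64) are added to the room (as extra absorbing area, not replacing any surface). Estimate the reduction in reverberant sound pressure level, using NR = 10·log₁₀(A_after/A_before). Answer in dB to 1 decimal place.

2.1 dB

Summing Sᵢαᵢ: 1.320 + 24.420 + 0.340 + 22.445 + 1.675 + 0.134 → A_before = 50.334 sabins.
Treatment contributes 50.2·0.64 = 32.128 sabins.
New total A_after = 82.462 sabins.
Reduction = 10 log₁₀(A_after/A_before) = 10 log₁₀(1.6383) = 2.1 dB.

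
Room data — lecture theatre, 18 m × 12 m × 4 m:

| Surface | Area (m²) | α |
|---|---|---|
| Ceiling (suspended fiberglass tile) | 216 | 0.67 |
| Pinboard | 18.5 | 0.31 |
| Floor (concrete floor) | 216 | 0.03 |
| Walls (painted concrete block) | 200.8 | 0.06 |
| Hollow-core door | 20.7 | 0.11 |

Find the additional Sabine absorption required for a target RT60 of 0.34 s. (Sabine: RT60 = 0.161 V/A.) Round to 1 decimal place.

237.9 sabins

Equivalent absorption area: A₁ = 216×0.67 + 18.5×0.31 + 216×0.03 + 200.8×0.06 + 20.7×0.11 = 171.260 m².
For T = 0.34 s, need A₂ = 0.161·V/T = 0.161·864/0.34 = 409.129 sabins.
ΔA = A₂ − A₁ = 409.129 − 171.260 = 237.9 sabins.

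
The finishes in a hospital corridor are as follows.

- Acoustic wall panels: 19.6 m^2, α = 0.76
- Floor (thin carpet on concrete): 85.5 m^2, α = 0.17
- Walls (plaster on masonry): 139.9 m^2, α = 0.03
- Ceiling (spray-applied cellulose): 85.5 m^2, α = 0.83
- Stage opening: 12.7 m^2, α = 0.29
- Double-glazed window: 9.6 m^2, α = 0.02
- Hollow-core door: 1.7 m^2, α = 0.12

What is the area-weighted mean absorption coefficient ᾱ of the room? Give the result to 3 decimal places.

Total surface area S = 354.5 m^2.
A = 19.6×0.76 + 85.5×0.17 + 139.9×0.03 + 85.5×0.83 + 12.7×0.29 + 9.6×0.02 + 1.7×0.12 = 108.672 sabins.
ᾱ = 108.672 / 354.5 = 0.307.

0.307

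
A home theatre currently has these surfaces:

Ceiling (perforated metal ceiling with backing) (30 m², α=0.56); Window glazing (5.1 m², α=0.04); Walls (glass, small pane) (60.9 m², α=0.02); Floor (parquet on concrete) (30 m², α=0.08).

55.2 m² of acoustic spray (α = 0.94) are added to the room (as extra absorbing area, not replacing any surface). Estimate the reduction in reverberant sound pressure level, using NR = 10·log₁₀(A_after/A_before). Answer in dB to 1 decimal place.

5.5 dB

A_before = Σ Sᵢαᵢ = 30·0.56 + 5.1·0.04 + 60.9·0.02 + 30·0.08 = 20.622 sabins.
Treatment contributes 55.2·0.94 = 51.888 sabins.
A_after = 20.622 + 51.888 = 72.510 sabins.
Reduction = 10 log₁₀(A_after/A_before) = 10 log₁₀(3.5161) = 5.5 dB.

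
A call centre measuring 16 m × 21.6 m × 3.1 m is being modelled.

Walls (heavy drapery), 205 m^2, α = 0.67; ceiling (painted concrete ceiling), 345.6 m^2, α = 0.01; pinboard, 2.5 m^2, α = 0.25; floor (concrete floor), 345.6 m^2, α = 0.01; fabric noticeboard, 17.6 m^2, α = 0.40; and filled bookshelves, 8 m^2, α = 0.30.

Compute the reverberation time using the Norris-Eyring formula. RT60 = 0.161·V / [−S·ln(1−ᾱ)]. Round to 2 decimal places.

S = Σ Sᵢ = 924.3 m^2.
Absorption A = 205·0.67 + 345.6·0.01 + 2.5·0.25 + 345.6·0.01 + 17.6·0.40 + 8·0.30 = 154.327 sabins.
ᾱ = 154.327 / 924.3 = 0.1670.
Eyring denominator: −S ln(1−ᾱ) = 168.890.
V = 16 × 21.6 × 3.1 = 1071.36 m³.
RT60 = 0.161 × 1071.36 / 168.890 = 1.02 s.

1.02 seconds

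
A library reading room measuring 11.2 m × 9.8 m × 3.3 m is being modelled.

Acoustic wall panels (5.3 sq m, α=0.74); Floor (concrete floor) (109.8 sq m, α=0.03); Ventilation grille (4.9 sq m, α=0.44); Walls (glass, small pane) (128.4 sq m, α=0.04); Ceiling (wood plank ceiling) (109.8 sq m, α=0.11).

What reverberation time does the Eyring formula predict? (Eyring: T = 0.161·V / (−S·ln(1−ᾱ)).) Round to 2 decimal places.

S = Σ Sᵢ = 358.2 sq m.
Absorption A = 5.3·0.74 + 109.8·0.03 + 4.9·0.44 + 128.4·0.04 + 109.8·0.11 = 26.586 sabins.
Mean coefficient ᾱ = A/S = 0.0742.
Eyring denominator: −S ln(1−ᾱ) = 27.616.
V = 11.2 × 9.8 × 3.3 = 362.208 m³.
T = 0.161·V/[−S·ln(1−ᾱ)] = 0.161·362.208/27.616 = 2.11 s.

2.11 seconds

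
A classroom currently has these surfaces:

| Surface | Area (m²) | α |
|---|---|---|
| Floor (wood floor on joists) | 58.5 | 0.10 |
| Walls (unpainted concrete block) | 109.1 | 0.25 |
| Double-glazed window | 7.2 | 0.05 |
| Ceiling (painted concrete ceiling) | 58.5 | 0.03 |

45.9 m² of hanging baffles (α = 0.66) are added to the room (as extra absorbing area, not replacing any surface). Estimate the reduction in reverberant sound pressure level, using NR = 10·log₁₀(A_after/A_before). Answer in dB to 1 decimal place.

2.7 dB

Total absorption A_before = 58.5·0.10 + 109.1·0.25 + 7.2·0.05 + 58.5·0.03
  = 5.850 + 27.275 + 0.360 + 1.755 = 35.240 m² sabins.
Added absorption = 45.9 × 0.66 = 30.294 sabins.
New total A_after = 65.534 sabins.
NR = 10·log₁₀(65.534/35.240) = 2.7 dB.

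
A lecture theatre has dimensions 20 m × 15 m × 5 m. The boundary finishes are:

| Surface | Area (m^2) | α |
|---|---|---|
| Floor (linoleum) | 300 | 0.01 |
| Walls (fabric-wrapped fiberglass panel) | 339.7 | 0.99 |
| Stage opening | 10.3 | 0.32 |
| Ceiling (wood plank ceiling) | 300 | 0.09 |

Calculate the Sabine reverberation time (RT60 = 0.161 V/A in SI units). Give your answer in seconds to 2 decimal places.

0.65 s

A = Σ Sᵢαᵢ = 300*0.01 + 339.7*0.99 + 10.3*0.32 + 300*0.09 = 369.599 sabins.
V = 20·15·5 = 1500 m³.
Sabine: RT60 = 0.161 × 1500 / 369.599 = 0.65 s.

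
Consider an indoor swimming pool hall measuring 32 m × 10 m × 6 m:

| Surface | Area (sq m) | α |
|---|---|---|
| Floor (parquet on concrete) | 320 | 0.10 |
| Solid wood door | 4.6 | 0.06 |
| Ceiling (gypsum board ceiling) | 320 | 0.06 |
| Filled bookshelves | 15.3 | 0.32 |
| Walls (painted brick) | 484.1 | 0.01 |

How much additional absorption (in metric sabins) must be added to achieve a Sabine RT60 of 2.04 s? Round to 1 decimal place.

Equivalent absorption area: A₁ = 320×0.10 + 4.6×0.06 + 320×0.06 + 15.3×0.32 + 484.1×0.01 = 61.213 sq m.
Target A₂ = 0.161·1920/2.04 = 151.529 sabins (V = 1920 m³).
Shortfall: 151.529 − 61.213 = 90.3 sabins.

90.3 sabins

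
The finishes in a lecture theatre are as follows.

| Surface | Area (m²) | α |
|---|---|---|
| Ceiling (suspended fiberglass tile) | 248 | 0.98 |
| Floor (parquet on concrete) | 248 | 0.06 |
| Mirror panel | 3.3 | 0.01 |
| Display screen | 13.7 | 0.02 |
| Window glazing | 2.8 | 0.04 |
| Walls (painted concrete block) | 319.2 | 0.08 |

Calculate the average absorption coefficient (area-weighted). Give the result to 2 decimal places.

0.34

Total surface area S = 835.0 m².
Weighted sum Σ Sα = 283.875.
ᾱ = A/S = 0.34.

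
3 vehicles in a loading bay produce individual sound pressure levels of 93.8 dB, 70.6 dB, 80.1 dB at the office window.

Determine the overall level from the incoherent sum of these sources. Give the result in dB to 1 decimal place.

Converting to relative power and adding: 10^(93.8/10) + 10^(70.6/10) + 10^(80.1/10) = 2.513e+09.
Combined level = 10 log₁₀(2.513e+09) = 94.0 dB.

94.0 dB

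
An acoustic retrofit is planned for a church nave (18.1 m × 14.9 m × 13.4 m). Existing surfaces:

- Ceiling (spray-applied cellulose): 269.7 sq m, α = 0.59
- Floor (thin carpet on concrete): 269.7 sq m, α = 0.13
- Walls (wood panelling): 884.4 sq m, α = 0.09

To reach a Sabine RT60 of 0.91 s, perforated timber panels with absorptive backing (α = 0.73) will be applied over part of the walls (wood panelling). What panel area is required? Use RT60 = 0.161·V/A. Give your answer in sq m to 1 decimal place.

571.2

A₁ = Σ Sᵢαᵢ = 269.7·0.59 + 269.7·0.13 + 884.4·0.09 = 273.780 sabins.
Required A₂ = 0.161·3613.846/0.91 = 639.373 sabins.
ΔA needed = 639.373 − 273.780 = 365.593 sabins.
Net gain per sq m: Δα = 0.73 − 0.09 = 0.64.
Panel area = 365.593 / 0.64 = 571.2 sq m.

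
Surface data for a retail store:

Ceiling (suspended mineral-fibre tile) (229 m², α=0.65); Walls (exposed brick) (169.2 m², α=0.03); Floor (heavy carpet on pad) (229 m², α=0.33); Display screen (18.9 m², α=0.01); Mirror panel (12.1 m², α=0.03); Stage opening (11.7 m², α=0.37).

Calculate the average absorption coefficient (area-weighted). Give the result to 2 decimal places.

Total surface area S = 669.9 m².
A = 229×0.65 + 169.2×0.03 + 229×0.33 + 18.9×0.01 + 12.1×0.03 + 11.7×0.37 = 234.377 sabins.
ᾱ = A/S = 0.35.

0.35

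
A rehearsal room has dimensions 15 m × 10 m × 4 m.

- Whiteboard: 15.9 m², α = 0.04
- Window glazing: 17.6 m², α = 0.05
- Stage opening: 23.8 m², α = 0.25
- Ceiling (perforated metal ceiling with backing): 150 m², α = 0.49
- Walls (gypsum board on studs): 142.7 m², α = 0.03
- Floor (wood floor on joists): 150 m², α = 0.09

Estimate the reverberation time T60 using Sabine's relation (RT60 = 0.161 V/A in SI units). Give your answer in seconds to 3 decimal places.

Equivalent absorption area: A = 15.9·0.04 + 17.6·0.05 + 23.8·0.25 + 150·0.49 + 142.7·0.03 + 150·0.09 = 98.747 m².
Volume V = 15 × 10 × 4 = 600 m³.
Sabine: RT60 = 0.161 × 600 / 98.747 = 0.978 s.

0.978 s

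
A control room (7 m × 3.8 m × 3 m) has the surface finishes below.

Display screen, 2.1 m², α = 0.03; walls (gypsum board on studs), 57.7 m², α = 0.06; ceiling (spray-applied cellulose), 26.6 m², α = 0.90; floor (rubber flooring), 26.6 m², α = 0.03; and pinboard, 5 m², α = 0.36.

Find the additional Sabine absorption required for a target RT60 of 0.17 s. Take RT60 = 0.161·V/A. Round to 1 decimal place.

45.5 sabins

Summing Sᵢαᵢ: 0.063 + 3.462 + 23.940 + 0.798 + 1.800 → A₁ = 30.063 sabins.
V = 79.8 m³. Required absorption A₂ = 0.161 × 79.8 / 0.17 = 75.575 sabins.
Shortfall: 75.575 − 30.063 = 45.5 sabins.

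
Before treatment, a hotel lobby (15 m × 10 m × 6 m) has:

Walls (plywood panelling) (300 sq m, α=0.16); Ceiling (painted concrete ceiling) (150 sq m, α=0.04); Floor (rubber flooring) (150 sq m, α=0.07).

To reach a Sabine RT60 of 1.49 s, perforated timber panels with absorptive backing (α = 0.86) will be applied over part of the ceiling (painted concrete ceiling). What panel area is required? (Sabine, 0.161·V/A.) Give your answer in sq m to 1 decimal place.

39.9

Equivalent absorption area: A₁ = 300·0.16 + 150·0.04 + 150·0.07 = 64.500 sq m.
V = 900 m³. Target absorption A₂ = 0.161 × 900 / 1.49 = 97.248 sabins.
Absorption to add: 97.248 − 64.500 = 32.748 sabins.
Each sq m of panel replacing the ceiling (painted concrete ceiling) adds (0.86 − 0.04) = 0.82 sabins.
Panel area = 32.748 / 0.82 = 39.9 sq m.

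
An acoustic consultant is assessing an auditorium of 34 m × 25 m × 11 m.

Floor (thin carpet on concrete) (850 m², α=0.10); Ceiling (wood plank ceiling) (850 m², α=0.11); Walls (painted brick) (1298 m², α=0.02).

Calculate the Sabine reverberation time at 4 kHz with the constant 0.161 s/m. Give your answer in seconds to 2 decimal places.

7.36 s

A = Σ Sᵢαᵢ = 850*0.10 + 850*0.11 + 1298*0.02 = 204.460 sabins.
V = 34·25·11 = 9350 m³.
T = 0.161 V/A = 0.161·9350/204.460 = 7.36 s.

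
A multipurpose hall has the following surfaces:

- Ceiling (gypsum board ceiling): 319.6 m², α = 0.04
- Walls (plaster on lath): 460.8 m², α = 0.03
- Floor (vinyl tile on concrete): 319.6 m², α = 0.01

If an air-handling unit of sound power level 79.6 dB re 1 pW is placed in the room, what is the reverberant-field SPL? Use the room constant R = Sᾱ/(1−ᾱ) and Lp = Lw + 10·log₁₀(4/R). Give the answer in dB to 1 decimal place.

Σ(Sᵢαᵢ) = 319.6·0.04 + 460.8·0.03 + 319.6·0.01 = 29.804; total area S = 1100.0 m².
ᾱ = 29.804/1100.0 = 0.0271; R = Sᾱ/(1−ᾱ) = 29.804/(1−0.0271) = 30.634 m².
Lp = Lw + 10 log₁₀(4/R) = 79.6 -8.84 = 70.8 dB.

70.8 dB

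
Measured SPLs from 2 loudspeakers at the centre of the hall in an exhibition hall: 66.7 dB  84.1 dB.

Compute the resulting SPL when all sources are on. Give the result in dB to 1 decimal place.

84.2 dB

Σ 10^(Lᵢ/10) = 2.617e+08.
Back to dB: 10·log₁₀ Σ = 84.2 dB.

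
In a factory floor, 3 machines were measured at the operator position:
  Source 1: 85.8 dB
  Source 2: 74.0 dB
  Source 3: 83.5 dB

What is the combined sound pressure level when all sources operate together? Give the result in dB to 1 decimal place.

88.0 dB

Sum in the linear (power) domain: Σ 10^(Lᵢ/10) = 10^(85.8/10) + 10^(74.0/10) + 10^(83.5/10) = 6.292e+08.
Combined level = 10 log₁₀(6.292e+08) = 88.0 dB.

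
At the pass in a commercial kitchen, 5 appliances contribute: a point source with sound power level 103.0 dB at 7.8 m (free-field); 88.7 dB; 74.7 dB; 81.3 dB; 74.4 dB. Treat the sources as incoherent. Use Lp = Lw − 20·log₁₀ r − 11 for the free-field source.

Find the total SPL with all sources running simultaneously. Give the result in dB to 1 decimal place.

89.8 dB

Source at 7.8 m: Lp = 103.0 − 20·log₁₀(7.8) − 11 = 74.2 dB.
Sum in the linear (power) domain: Σ 10^(Lᵢ/10) = 10^(74.2/10) + 10^(88.7/10) + 10^(74.7/10) + 10^(81.3/10) + 10^(74.4/10) = 9.596e+08.
Combined level = 10 log₁₀(9.596e+08) = 89.8 dB.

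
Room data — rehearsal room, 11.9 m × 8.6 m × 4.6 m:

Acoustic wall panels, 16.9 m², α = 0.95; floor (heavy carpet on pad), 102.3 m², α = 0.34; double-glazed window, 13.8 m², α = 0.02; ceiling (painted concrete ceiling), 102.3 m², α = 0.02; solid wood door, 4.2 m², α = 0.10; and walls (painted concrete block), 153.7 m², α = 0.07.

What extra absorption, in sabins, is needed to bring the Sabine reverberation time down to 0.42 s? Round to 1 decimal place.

A₁ = Σ Sᵢαᵢ = 16.9×0.95 + 102.3×0.34 + 13.8×0.02 + 102.3×0.02 + 4.2×0.10 + 153.7×0.07 = 64.338 sabins.
V = 470.764 m³. Required absorption A₂ = 0.161 × 470.764 / 0.42 = 180.460 sabins.
Shortfall: 180.460 − 64.338 = 116.1 sabins.

116.1 sabins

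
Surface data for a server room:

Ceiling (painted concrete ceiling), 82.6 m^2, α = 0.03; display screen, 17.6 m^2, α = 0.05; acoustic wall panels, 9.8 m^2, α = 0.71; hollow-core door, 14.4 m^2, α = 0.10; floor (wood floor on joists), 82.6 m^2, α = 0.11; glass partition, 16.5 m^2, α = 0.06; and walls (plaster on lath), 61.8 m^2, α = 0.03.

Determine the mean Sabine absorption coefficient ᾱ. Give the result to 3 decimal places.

S = Σ Sᵢ = 82.6 + 17.6 + 9.8 + 14.4 + 82.6 + 16.5 + 61.8 = 285.3 m^2.
A = 82.6*0.03 + 17.6*0.05 + 9.8*0.71 + 14.4*0.10 + 82.6*0.11 + 16.5*0.06 + 61.8*0.03 = 23.686 sabins.
ᾱ = A/S = 0.083.

0.083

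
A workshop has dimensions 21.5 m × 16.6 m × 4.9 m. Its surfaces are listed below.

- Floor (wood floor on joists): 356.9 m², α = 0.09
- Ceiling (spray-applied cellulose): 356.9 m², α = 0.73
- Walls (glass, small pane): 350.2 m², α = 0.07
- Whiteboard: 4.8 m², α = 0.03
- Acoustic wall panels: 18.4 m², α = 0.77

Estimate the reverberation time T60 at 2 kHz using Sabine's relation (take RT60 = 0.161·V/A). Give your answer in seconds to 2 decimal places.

0.85 s

Total absorption A = 356.9·0.09 + 356.9·0.73 + 350.2·0.07 + 4.8·0.03 + 18.4·0.77
  = 32.121 + 260.537 + 24.514 + 0.144 + 14.168 = 331.484 m² sabins.
Room volume: 1748.81 m³.
RT60 = 0.161 · V / A = 0.161 × 1748.81 / 331.484 = 0.85 s.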